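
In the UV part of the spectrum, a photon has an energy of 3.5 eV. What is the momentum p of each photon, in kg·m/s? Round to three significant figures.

1.87e-27 kg·m/s

Use c = 2.99792458e8 m/s, 1 eV = 1.602176634e-19 J.
First convert: E = 3.5 eV = 5.6076e-19 J.
Since p = E/c for a photon, p = 1.871e-27 kg·m/s.
So p ≈ 1.87e-27 kg·m/s.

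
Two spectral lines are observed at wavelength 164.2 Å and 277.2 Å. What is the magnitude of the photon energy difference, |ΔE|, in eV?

Using E = hc/λ: E₁ = 1.2098e-17 J, E₂ = 7.1661e-18 J.
|ΔE| = |1.2098e-17 − 7.1661e-18| = 4.93e-18 J = 30.8 eV.

30.8 eV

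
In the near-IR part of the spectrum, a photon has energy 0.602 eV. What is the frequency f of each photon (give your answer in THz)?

146 THz

First convert: E = 0.602 eV = 9.6451e-20 J.
The photon relation is f = E/h, giving f = 1.456e14 Hz.
Converting to THz: f = 145.6 THz ≈ 146 THz.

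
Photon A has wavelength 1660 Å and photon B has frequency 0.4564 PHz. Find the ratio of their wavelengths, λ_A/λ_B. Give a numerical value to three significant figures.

λ_A = 1.660 × 10^-7 m (from wavelength = 1660 Å, via λ given directly).
λ_B = 6.569 × 10^-7 m (from frequency = 0.4564 PHz, via λ = c/f).
Ratio = 1.660 × 10^-7 / 6.569 × 10^-7 = 0.253.

0.253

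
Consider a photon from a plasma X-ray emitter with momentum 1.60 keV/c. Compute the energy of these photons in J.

2.56 × 10^-16 J

(c = 2.99792458 × 10^8 m/s, 1 eV = 1.602176634 × 10^-19 J.)
Convert to SI: p = 1.60 keV/c = 8.5509 × 10^-25 kg·m/s.
Apply E = pc: E = 2.563 × 10^-16 J.
So E ≈ 2.56 × 10^-16 J.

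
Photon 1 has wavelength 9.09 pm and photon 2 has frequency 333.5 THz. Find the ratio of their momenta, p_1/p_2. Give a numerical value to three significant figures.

p_1 = 7.289 × 10^-23 kg·m/s (from wavelength = 9.09 pm, via p = h/λ).
p_2 = 7.371 × 10^-28 kg·m/s (from frequency = 333.5 THz, via p = hf/c).
Ratio = 7.289 × 10^-23 / 7.371 × 10^-28 = 9.89 × 10^4.

9.89 × 10^4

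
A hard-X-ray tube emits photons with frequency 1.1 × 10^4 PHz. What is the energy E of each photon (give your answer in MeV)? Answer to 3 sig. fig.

0.0455 MeV

In SI units: f = 1.1 × 10^4 PHz = 1.1 × 10^19 Hz.
The photon relation is E = hf, giving E = 7.289 × 10^-15 J.
Converting to MeV: E = 0.04549 MeV ≈ 0.0455 MeV.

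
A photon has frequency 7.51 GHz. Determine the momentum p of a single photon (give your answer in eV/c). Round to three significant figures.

3.11 × 10^-5 eV/c

In SI units: f = 7.51 GHz = 7.51 × 10^9 Hz.
The photon relation is p = hf/c, giving p = 1.660 × 10^-32 kg·m/s.
Converting to eV/c: p = 3.106 × 10^-5 eV/c ≈ 3.11 × 10^-5 eV/c.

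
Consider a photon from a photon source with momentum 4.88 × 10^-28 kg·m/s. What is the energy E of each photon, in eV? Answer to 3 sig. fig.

Since E = pc for a photon, E = 1.463 × 10^-19 J.
Converting to eV: E = 0.9131 eV ≈ 0.913 eV.

0.913 eV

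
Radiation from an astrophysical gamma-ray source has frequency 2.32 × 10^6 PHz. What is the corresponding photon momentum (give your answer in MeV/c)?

In SI units: f = 2.32 × 10^6 PHz = 2.32 × 10^21 Hz.
For a photon p = hf/c, so p = 5.128 × 10^-21 kg·m/s.
Converting to MeV/c: p = 9.595 MeV/c ≈ 9.59 MeV/c.

9.59 MeV/c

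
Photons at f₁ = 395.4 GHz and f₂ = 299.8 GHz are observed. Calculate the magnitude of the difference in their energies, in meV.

0.395 meV

Using E = hf: E₁ = 2.6199 × 10^-22 J, E₂ = 1.9865 × 10^-22 J.
|ΔE| = |2.6199 × 10^-22 − 1.9865 × 10^-22| = 6.33 × 10^-23 J = 0.395 meV.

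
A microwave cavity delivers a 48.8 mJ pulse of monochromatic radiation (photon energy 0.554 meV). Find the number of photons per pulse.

5.50e20 photons

Per-photon energy: E = 8.876e-23 J (from energy = 0.554 meV).
N = E_total / E_photon = 0.0488 J / 8.876e-23 J = 5.50e20.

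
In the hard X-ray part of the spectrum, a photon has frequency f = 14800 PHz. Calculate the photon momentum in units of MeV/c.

Use h = 6.62607015e-34 J·s, c = 2.99792458e8 m/s, 1 eV = 1.602176634e-19 J.
First convert: f = 14800 PHz = 1.48e19 Hz.
The photon relation is p = hf/c, giving p = 3.271e-23 kg·m/s.
Converting to MeV/c: p = 0.06121 MeV/c ≈ 0.0612 MeV/c.

0.0612 MeV/c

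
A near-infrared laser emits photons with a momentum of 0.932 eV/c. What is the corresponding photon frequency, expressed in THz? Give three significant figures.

Convert to SI: p = 0.932 eV/c = 4.9809 × 10^-28 kg·m/s.
Since f = pc/h for a photon, f = 2.254 × 10^14 Hz.
Converting to THz: f = 225.4 THz ≈ 225 THz.

225 THz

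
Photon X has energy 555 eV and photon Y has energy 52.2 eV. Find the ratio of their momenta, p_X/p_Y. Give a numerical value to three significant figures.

p_X = 2.966 × 10^-25 kg·m/s (from energy = 555 eV, via p = E/c).
p_Y = 2.790 × 10^-26 kg·m/s (from energy = 52.2 eV, via p = E/c).
Ratio = 2.966 × 10^-25 / 2.790 × 10^-26 = 10.6.

10.6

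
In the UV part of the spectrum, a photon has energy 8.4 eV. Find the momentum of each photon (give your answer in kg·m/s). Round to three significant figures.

In SI units: E = 8.4 eV = 1.3458e-18 J.
Since p = E/c for a photon, p = 4.489e-27 kg·m/s.
So p ≈ 4.49e-27 kg·m/s.

4.49e-27 kg·m/s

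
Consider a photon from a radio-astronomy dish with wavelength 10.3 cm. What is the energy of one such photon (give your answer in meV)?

0.0120 meV

Take h = 6.62607015 × 10^-34 J·s, c = 2.99792458 × 10^8 m/s, 1 eV = 1.602176634 × 10^-19 J.
Convert to SI: λ = 10.3 cm = 0.103 m.
The photon relation is E = hc/λ, giving E = 1.929 × 10^-24 J.
Converting to meV: E = 0.01204 meV ≈ 0.0120 meV.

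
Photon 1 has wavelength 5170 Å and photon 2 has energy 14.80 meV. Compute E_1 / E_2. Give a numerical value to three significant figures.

E_1 = 3.842·10^-19 J (from wavelength = 5170 Å, via E = hc/λ).
E_2 = 2.371·10^-21 J (from energy = 14.80 meV, via E given directly).
Ratio = 3.842·10^-19 / 2.371·10^-21 = 162.

162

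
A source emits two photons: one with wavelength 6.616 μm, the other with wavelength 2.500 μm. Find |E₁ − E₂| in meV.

309 meV

Using E = hc/λ: E₁ = 3.0025e-20 J, E₂ = 7.9458e-20 J.
|ΔE| = |3.0025e-20 − 7.9458e-20| = 4.94e-20 J = 309 meV.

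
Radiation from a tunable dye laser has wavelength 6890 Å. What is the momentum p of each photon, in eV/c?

Convert to SI: λ = 6890 Å = 6.89e-7 m.
For a photon p = h/λ, so p = 9.617e-28 kg·m/s.
Converting to eV/c: p = 1.799 eV/c ≈ 1.80 eV/c.

1.80 eV/c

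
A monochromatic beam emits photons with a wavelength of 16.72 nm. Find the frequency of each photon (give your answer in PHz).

17.9 PHz

First convert: λ = 16.72 nm = 1.672·10^-8 m.
For a photon f = c/λ, so f = 1.793·10^16 Hz.
Converting to PHz: f = 17.93 PHz ≈ 17.9 PHz.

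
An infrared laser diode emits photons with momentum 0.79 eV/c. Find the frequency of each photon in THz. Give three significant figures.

Use h = 6.62607015e-34 J·s, c = 2.99792458e8 m/s, 1 eV = 1.602176634e-19 J.
Convert to SI: p = 0.79 eV/c = 4.2220e-28 kg·m/s.
For a photon f = pc/h, so f = 1.910e14 Hz.
Converting to THz: f = 191.0 THz ≈ 191 THz.

191 THz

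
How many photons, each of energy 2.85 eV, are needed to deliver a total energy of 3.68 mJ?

Per-photon energy: E = 4.566·10^-19 J (from energy = 2.85 eV).
N = E_total / E_photon = 0.00368 J / 4.566·10^-19 J = 8.06·10^15.

8.06·10^15 photons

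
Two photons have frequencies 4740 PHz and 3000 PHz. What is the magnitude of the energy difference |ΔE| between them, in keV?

7.20 keV

Using E = hf: E₁ = 3.141 × 10^-15 J, E₂ = 1.988 × 10^-15 J.
|ΔE| = |3.141 × 10^-15 − 1.988 × 10^-15| = 1.15 × 10^-15 J = 7.20 keV.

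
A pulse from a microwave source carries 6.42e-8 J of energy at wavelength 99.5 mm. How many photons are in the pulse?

Per-photon energy: E = 1.996e-24 J (from wavelength = 99.5 mm).
N = E_total / E_photon = 6.42e-8 J / 1.996e-24 J = 3.22e16.

3.22e16 photons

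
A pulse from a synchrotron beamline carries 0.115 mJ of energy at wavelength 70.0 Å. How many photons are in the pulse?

Per-photon energy: E = 2.838e-17 J (from wavelength = 70.0 Å).
N = E_total / E_photon = 1.15e-4 J / 2.838e-17 J = 4.05e12.

4.05e12 photons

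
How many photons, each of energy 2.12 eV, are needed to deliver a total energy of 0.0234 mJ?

6.89 × 10^13 photons

Per-photon energy: E = 3.397 × 10^-19 J (from energy = 2.12 eV).
N = E_total / E_photon = 2.34 × 10^-5 J / 3.397 × 10^-19 J = 6.89 × 10^13.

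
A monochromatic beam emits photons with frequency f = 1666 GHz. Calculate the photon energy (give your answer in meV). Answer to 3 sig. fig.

(h = 6.62607015e-34 J·s, 1 eV = 1.602176634e-19 J.)
Convert to SI: f = 1666 GHz = 1.666e12 Hz.
For a photon E = hf, so E = 1.104e-21 J.
Converting to meV: E = 6.890 meV ≈ 6.89 meV.

6.89 meV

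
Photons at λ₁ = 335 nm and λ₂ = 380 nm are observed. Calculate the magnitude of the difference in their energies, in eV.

0.438 eV

Using E = hc/λ: E₁ = 5.930e-19 J, E₂ = 5.227e-19 J.
|ΔE| = |5.930e-19 − 5.227e-19| = 7.02e-20 J = 0.438 eV.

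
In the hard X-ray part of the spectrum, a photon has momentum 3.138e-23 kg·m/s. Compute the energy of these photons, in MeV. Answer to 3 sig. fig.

0.0587 MeV

Take c = 2.99792458e8 m/s, 1 eV = 1.602176634e-19 J.
For a photon E = pc, so E = 9.407e-15 J.
Converting to MeV: E = 0.05872 MeV ≈ 0.0587 MeV.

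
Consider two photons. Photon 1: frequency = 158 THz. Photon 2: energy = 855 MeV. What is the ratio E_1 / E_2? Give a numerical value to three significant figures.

7.64 × 10^-10

E_1 = 1.047 × 10^-19 J (from frequency = 158 THz, via E = hf).
E_2 = 1.370 × 10^-10 J (from energy = 855 MeV, via E given directly).
Ratio = 1.047 × 10^-19 / 1.370 × 10^-10 = 7.64 × 10^-10.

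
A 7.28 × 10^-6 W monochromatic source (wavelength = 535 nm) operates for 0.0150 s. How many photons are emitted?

Total energy: E_total = P·t = 7.28 × 10^-6 × 0.0150 = 1.092 × 10^-7 J.
Per-photon energy: E = 3.713 × 10^-19 J.
N = E_total / E_photon = 2.94 × 10^11.

2.94 × 10^11 photons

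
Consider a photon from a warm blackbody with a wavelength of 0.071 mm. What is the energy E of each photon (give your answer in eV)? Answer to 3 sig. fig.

Use h = 6.62607015 × 10^-34 J·s, c = 2.99792458 × 10^8 m/s, 1 eV = 1.602176634 × 10^-19 J.
Convert to SI: λ = 0.071 mm = 7.1 × 10^-5 m.
The photon relation is E = hc/λ, giving E = 2.798 × 10^-21 J.
Converting to eV: E = 0.01746 eV ≈ 0.0175 eV.

0.0175 eV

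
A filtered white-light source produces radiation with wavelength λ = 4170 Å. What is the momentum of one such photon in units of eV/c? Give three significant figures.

2.97 eV/c

First convert: λ = 4170 Å = 4.17 × 10^-7 m.
Since p = h/λ for a photon, p = 1.589 × 10^-27 kg·m/s.
Converting to eV/c: p = 2.973 eV/c ≈ 2.97 eV/c.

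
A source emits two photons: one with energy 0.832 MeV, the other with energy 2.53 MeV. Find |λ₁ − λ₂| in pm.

1.00 pm

Using λ = hc/E: λ₁ = 1.490·10^-12 m, λ₂ = 4.901·10^-13 m.
|Δλ| = |1.490·10^-12 − 4.901·10^-13| = 1.00·10^-12 m = 1.00 pm.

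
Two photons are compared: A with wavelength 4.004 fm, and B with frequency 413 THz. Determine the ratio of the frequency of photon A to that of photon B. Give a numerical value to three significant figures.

f_A = 7.487e22 Hz (from wavelength = 4.004 fm, via f = c/λ).
f_B = 4.130e14 Hz (from frequency = 413 THz, via f given directly).
Ratio = 7.487e22 / 4.130e14 = 1.81e8.

1.81e8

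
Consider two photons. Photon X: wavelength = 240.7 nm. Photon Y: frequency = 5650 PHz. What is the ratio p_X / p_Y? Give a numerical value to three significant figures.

2.20e-4

p_X = 2.753e-27 kg·m/s (from wavelength = 240.7 nm, via p = h/λ).
p_Y = 1.249e-23 kg·m/s (from frequency = 5650 PHz, via p = hf/c).
Ratio = 2.753e-27 / 1.249e-23 = 2.20e-4.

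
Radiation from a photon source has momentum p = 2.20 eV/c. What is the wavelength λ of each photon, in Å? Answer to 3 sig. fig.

5640 Å

Use h = 6.62607015 × 10^-34 J·s, c = 2.99792458 × 10^8 m/s, 1 eV = 1.602176634 × 10^-19 J.
Convert to SI: p = 2.20 eV/c = 1.1757 × 10^-27 kg·m/s.
Since λ = h/p for a photon, λ = 5.636 × 10^-7 m.
Converting to Å: λ = 5636 Å ≈ 5640 Å.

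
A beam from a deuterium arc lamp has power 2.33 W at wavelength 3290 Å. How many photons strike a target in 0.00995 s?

Total energy: E_total = P·t = 2.33 × 0.00995 = 0.02318 J.
Per-photon energy: E = 6.038 × 10^-19 J.
N = E_total / E_photon = 3.84 × 10^16.

3.84 × 10^16 photons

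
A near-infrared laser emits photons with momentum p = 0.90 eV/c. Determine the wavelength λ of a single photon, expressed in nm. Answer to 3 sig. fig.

First convert: p = 0.90 eV/c = 4.8099e-28 kg·m/s.
Since λ = h/p for a photon, λ = 1.378e-6 m.
Converting to nm: λ = 1378 nm ≈ 1380 nm.

1380 nm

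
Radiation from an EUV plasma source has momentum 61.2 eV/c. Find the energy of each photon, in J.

Convert to SI: p = 61.2 eV/c = 3.2707·10^-26 kg·m/s.
The photon relation is E = pc, giving E = 9.805·10^-18 J.
So E ≈ 9.81·10^-18 J.

9.81·10^-18 J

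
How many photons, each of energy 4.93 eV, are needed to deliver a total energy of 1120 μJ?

1.42e15 photons

Per-photon energy: E = 7.899e-19 J (from energy = 4.93 eV).
N = E_total / E_photon = 0.00112 J / 7.899e-19 J = 1.42e15.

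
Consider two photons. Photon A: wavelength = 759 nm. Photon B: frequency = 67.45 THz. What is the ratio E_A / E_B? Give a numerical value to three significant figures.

5.86

E_A = 2.617 × 10^-19 J (from wavelength = 759 nm, via E = hc/λ).
E_B = 4.469 × 10^-20 J (from frequency = 67.45 THz, via E = hf).
Ratio = 2.617 × 10^-19 / 4.469 × 10^-20 = 5.86.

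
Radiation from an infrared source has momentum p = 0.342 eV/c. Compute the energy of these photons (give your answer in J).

(c = 2.99792458 × 10^8 m/s, 1 eV = 1.602176634 × 10^-19 J.)
First convert: p = 0.342 eV/c = 1.8277 × 10^-28 kg·m/s.
Apply E = pc: E = 5.479 × 10^-20 J.
So E ≈ 5.48 × 10^-20 J.

5.48 × 10^-20 J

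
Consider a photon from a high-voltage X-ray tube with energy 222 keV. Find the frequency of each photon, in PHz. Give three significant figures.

5.37 × 10^4 PHz

Use h = 6.62607015 × 10^-34 J·s, 1 eV = 1.602176634 × 10^-19 J.
Convert to SI: E = 222 keV = 3.5568 × 10^-14 J.
The photon relation is f = E/h, giving f = 5.368 × 10^19 Hz.
Converting to PHz: f = 53680 PHz ≈ 5.37 × 10^4 PHz.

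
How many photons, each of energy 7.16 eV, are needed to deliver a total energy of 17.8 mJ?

Per-photon energy: E = 1.147 × 10^-18 J (from energy = 7.16 eV).
N = E_total / E_photon = 0.0178 J / 1.147 × 10^-18 J = 1.55 × 10^16.

1.55 × 10^16 photons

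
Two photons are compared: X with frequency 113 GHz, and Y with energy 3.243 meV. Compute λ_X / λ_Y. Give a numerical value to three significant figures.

6.94

λ_X = 0.002653 m (from frequency = 113 GHz, via λ = c/f).
λ_Y = 3.823·10^-4 m (from energy = 3.243 meV, via λ = hc/E).
Ratio = 0.002653 / 3.823·10^-4 = 6.94.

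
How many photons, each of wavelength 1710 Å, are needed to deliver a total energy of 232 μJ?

Per-photon energy: E = 1.162e-18 J (from wavelength = 1710 Å).
N = E_total / E_photon = 2.32e-4 J / 1.162e-18 J = 2.00e14.

2.00e14 photons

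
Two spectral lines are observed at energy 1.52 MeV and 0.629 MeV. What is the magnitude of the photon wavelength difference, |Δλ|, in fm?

Using λ = hc/E: λ₁ = 8.157 × 10^-13 m, λ₂ = 1.971 × 10^-12 m.
|Δλ| = |8.157 × 10^-13 − 1.971 × 10^-12| = 1.16 × 10^-12 m = 1160 fm.

1160 fm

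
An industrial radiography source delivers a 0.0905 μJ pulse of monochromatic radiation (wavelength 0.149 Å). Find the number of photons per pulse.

Per-photon energy: E = 1.333e-14 J (from wavelength = 0.149 Å).
N = E_total / E_photon = 9.05e-8 J / 1.333e-14 J = 6.79e6.

6.79e6 photons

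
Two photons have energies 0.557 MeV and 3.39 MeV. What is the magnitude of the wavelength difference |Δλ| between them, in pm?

Using λ = hc/E: λ₁ = 2.226 × 10^-12 m, λ₂ = 3.657 × 10^-13 m.
|Δλ| = |2.226 × 10^-12 − 3.657 × 10^-13| = 1.86 × 10^-12 m = 1.86 pm.

1.86 pm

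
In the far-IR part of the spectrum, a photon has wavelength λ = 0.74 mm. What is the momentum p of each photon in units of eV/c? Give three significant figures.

1.68 × 10^-3 eV/c

Convert to SI: λ = 0.74 mm = 7.4 × 10^-4 m.
For a photon p = h/λ, so p = 8.954 × 10^-31 kg·m/s.
Converting to eV/c: p = 0.001675 eV/c ≈ 1.68 × 10^-3 eV/c.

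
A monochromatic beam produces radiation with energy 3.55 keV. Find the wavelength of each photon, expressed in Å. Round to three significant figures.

Use h = 6.62607015·10^-34 J·s, c = 2.99792458·10^8 m/s, 1 eV = 1.602176634·10^-19 J.
In SI units: E = 3.55 keV = 5.6877·10^-16 J.
Since λ = hc/E for a photon, λ = 3.493·10^-10 m.
Converting to Å: λ = 3.493 Å ≈ 3.49 Å.

3.49 Å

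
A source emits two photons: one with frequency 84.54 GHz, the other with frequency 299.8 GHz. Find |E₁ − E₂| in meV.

Using E = hf: E₁ = 5.6017 × 10^-23 J, E₂ = 1.9865 × 10^-22 J.
|ΔE| = |5.6017 × 10^-23 − 1.9865 × 10^-22| = 1.43 × 10^-22 J = 0.890 meV.

0.890 meV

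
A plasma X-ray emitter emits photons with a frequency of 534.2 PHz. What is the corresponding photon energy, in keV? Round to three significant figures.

2.21 keV

Convert to SI: f = 534.2 PHz = 5.342·10^17 Hz.
Since E = hf for a photon, E = 3.540·10^-16 J.
Converting to keV: E = 2.209 keV ≈ 2.21 keV.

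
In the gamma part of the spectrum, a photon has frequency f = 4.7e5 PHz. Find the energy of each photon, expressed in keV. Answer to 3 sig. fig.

1940 keV

Take h = 6.62607015e-34 J·s, 1 eV = 1.602176634e-19 J.
In SI units: f = 4.7e5 PHz = 4.7e20 Hz.
Since E = hf for a photon, E = 3.114e-13 J.
Converting to keV: E = 1944 keV ≈ 1940 keV.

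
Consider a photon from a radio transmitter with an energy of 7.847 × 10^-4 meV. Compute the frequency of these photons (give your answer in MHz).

190 MHz

In SI units: E = 7.847 × 10^-4 meV = 1.2572 × 10^-25 J.
Since f = E/h for a photon, f = 1.897 × 10^8 Hz.
Converting to MHz: f = 189.7 MHz ≈ 190 MHz.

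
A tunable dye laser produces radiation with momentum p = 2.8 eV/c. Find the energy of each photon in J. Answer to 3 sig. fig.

Convert to SI: p = 2.8 eV/c = 1.4964·10^-27 kg·m/s.
Since E = pc for a photon, E = 4.486·10^-19 J.
So E ≈ 4.49·10^-19 J.

4.49·10^-19 J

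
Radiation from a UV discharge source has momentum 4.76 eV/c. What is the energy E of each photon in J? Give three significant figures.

Convert to SI: p = 4.76 eV/c = 2.5439·10^-27 kg·m/s.
For a photon E = pc, so E = 7.626·10^-19 J.
So E ≈ 7.63·10^-19 J.

7.63·10^-19 J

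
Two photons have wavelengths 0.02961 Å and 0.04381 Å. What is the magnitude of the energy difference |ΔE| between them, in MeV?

0.136 MeV

Using E = hc/λ: E₁ = 6.7087e-14 J, E₂ = 4.5342e-14 J.
|ΔE| = |6.7087e-14 − 4.5342e-14| = 2.17e-14 J = 0.136 MeV.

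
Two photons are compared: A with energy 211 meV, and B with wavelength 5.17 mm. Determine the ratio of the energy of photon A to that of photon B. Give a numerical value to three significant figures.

E_A = 3.381 × 10^-20 J (from energy = 211 meV, via E given directly).
E_B = 3.842 × 10^-23 J (from wavelength = 5.17 mm, via E = hc/λ).
Ratio = 3.381 × 10^-20 / 3.842 × 10^-23 = 880.

880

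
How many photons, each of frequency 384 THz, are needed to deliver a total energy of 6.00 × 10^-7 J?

Per-photon energy: E = 2.544 × 10^-19 J (from frequency = 384 THz).
N = E_total / E_photon = 6.00 × 10^-7 J / 2.544 × 10^-19 J = 2.36 × 10^12.

2.36 × 10^12 photons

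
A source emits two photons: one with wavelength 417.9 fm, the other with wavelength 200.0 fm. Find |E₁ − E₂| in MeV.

Using E = hc/λ: E₁ = 4.7534·10^-13 J, E₂ = 9.9322·10^-13 J.
|ΔE| = |4.7534·10^-13 − 9.9322·10^-13| = 5.18·10^-13 J = 3.23 MeV.

3.23 MeV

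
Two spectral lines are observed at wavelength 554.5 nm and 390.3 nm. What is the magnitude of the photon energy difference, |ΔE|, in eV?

0.941 eV

Using E = hc/λ: E₁ = 3.5824e-19 J, E₂ = 5.0895e-19 J.
|ΔE| = |3.5824e-19 − 5.0895e-19| = 1.51e-19 J = 0.941 eV.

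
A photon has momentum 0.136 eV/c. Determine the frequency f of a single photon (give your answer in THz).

32.9 THz

Convert to SI: p = 0.136 eV/c = 7.2682·10^-29 kg·m/s.
The photon relation is f = pc/h, giving f = 3.288·10^13 Hz.
Converting to THz: f = 32.88 THz ≈ 32.9 THz.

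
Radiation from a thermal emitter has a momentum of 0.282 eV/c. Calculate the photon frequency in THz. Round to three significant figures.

First convert: p = 0.282 eV/c = 1.5071 × 10^-28 kg·m/s.
Apply f = pc/h: f = 6.819 × 10^13 Hz.
Converting to THz: f = 68.19 THz ≈ 68.2 THz.

68.2 THz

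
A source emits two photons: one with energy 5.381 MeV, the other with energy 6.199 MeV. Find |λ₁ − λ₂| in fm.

30.4 fm

Using λ = hc/E: λ₁ = 2.3041e-13 m, λ₂ = 2.0001e-13 m.
|Δλ| = |2.3041e-13 − 2.0001e-13| = 3.04e-14 m = 30.4 fm.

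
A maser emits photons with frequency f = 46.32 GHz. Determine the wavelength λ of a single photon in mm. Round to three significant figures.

6.47 mm

Take c = 2.99792458e8 m/s.
First convert: f = 46.32 GHz = 4.632e10 Hz.
The photon relation is λ = c/f, giving λ = 0.006472 m.
Converting to mm: λ = 6.472 mm ≈ 6.47 mm.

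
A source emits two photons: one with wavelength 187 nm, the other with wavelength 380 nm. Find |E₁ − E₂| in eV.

Using E = hc/λ: E₁ = 1.062 × 10^-18 J, E₂ = 5.227 × 10^-19 J.
|ΔE| = |1.062 × 10^-18 − 5.227 × 10^-19| = 5.40 × 10^-19 J = 3.37 eV.

3.37 eV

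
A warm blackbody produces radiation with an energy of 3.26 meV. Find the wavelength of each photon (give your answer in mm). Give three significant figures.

0.380 mm

In SI units: E = 3.26 meV = 5.2231 × 10^-22 J.
The photon relation is λ = hc/E, giving λ = 3.803 × 10^-4 m.
Converting to mm: λ = 0.3803 mm ≈ 0.380 mm.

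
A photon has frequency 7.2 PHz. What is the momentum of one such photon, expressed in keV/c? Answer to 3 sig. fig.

0.0298 keV/c

(h = 6.62607015 × 10^-34 J·s, c = 2.99792458 × 10^8 m/s, 1 eV = 1.602176634 × 10^-19 J.)
First convert: f = 7.2 PHz = 7.2 × 10^15 Hz.
For a photon p = hf/c, so p = 1.591 × 10^-26 kg·m/s.
Converting to keV/c: p = 0.02978 keV/c ≈ 0.0298 keV/c.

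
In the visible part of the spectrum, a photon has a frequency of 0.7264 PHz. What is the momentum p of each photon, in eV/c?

First convert: f = 0.7264 PHz = 7.264 × 10^14 Hz.
Since p = hf/c for a photon, p = 1.606 × 10^-27 kg·m/s.
Converting to eV/c: p = 3.004 eV/c ≈ 3.00 eV/c.

3.00 eV/c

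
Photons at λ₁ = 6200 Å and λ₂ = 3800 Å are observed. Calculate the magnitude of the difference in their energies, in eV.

1.26 eV

Using E = hc/λ: E₁ = 3.204e-19 J, E₂ = 5.227e-19 J.
|ΔE| = |3.204e-19 − 5.227e-19| = 2.02e-19 J = 1.26 eV.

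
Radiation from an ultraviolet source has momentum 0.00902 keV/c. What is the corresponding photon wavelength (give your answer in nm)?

137 nm

First convert: p = 0.00902 keV/c = 4.8205e-27 kg·m/s.
Since λ = h/p for a photon, λ = 1.375e-7 m.
Converting to nm: λ = 137.5 nm ≈ 137 nm.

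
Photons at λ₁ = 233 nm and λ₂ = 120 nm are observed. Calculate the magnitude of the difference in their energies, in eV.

Using E = hc/λ: E₁ = 8.526 × 10^-19 J, E₂ = 1.655 × 10^-18 J.
|ΔE| = |8.526 × 10^-19 − 1.655 × 10^-18| = 8.03 × 10^-19 J = 5.01 eV.

5.01 eV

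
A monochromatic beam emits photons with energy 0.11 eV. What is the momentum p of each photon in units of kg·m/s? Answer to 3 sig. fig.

5.88e-29 kg·m/s

Take c = 2.99792458e8 m/s, 1 eV = 1.602176634e-19 J.
First convert: E = 0.11 eV = 1.7624e-20 J.
Since p = E/c for a photon, p = 5.879e-29 kg·m/s.
So p ≈ 5.88e-29 kg·m/s.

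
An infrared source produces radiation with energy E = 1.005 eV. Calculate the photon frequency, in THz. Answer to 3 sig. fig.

243 THz

(h = 6.62607015 × 10^-34 J·s, 1 eV = 1.602176634 × 10^-19 J.)
First convert: E = 1.005 eV = 1.6102 × 10^-19 J.
Apply f = E/h: f = 2.430 × 10^14 Hz.
Converting to THz: f = 243.0 THz ≈ 243 THz.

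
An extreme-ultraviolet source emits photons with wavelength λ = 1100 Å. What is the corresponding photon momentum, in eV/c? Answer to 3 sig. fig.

11.3 eV/c

In SI units: λ = 1100 Å = 1.1e-7 m.
For a photon p = h/λ, so p = 6.024e-27 kg·m/s.
Converting to eV/c: p = 11.27 eV/c ≈ 11.3 eV/c.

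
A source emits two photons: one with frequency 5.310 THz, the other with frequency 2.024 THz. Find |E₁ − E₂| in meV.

13.6 meV

Using E = hf: E₁ = 3.5184·10^-21 J, E₂ = 1.3411·10^-21 J.
|ΔE| = |3.5184·10^-21 − 1.3411·10^-21| = 2.18·10^-21 J = 13.6 meV.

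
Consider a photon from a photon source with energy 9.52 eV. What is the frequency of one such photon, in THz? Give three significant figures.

2300 THz

In SI units: E = 9.52 eV = 1.5253 × 10^-18 J.
For a photon f = E/h, so f = 2.302 × 10^15 Hz.
Converting to THz: f = 2302 THz ≈ 2300 THz.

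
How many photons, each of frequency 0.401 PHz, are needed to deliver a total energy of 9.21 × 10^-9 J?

3.47 × 10^10 photons

Per-photon energy: E = 2.657 × 10^-19 J (from frequency = 0.401 PHz).
N = E_total / E_photon = 9.21 × 10^-9 J / 2.657 × 10^-19 J = 3.47 × 10^10.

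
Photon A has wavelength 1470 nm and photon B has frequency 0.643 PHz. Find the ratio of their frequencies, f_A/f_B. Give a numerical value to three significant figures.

f_A = 2.039e14 Hz (from wavelength = 1470 nm, via f = c/λ).
f_B = 6.430e14 Hz (from frequency = 0.643 PHz, via f given directly).
Ratio = 2.039e14 / 6.430e14 = 0.317.

0.317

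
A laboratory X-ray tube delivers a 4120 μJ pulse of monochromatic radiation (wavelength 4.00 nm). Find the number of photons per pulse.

8.30 × 10^13 photons

Per-photon energy: E = 4.966 × 10^-17 J (from wavelength = 4.00 nm).
N = E_total / E_photon = 0.00412 J / 4.966 × 10^-17 J = 8.30 × 10^13.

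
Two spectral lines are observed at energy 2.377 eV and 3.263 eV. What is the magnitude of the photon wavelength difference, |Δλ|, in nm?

142 nm

Using λ = hc/E: λ₁ = 5.2160e-7 m, λ₂ = 3.7997e-7 m.
|Δλ| = |5.2160e-7 − 3.7997e-7| = 1.42e-7 m = 142 nm.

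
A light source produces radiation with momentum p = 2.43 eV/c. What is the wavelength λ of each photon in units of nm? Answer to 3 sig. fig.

(h = 6.62607015 × 10^-34 J·s, c = 2.99792458 × 10^8 m/s, 1 eV = 1.602176634 × 10^-19 J.)
First convert: p = 2.43 eV/c = 1.2987 × 10^-27 kg·m/s.
The photon relation is λ = h/p, giving λ = 5.102 × 10^-7 m.
Converting to nm: λ = 510.2 nm ≈ 510 nm.

510 nm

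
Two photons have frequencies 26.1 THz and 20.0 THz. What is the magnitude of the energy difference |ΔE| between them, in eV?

Using E = hf: E₁ = 1.729e-20 J, E₂ = 1.325e-20 J.
|ΔE| = |1.729e-20 − 1.325e-20| = 4.04e-21 J = 0.0252 eV.

0.0252 eV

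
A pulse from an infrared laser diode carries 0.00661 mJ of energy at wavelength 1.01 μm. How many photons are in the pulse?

3.36 × 10^13 photons

Per-photon energy: E = 1.967 × 10^-19 J (from wavelength = 1.01 μm).
N = E_total / E_photon = 6.61 × 10^-6 J / 1.967 × 10^-19 J = 3.36 × 10^13.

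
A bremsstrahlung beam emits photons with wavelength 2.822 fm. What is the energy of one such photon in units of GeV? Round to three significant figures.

Use h = 6.62607015e-34 J·s, c = 2.99792458e8 m/s, 1 eV = 1.602176634e-19 J.
Convert to SI: λ = 2.822 fm = 2.822e-15 m.
Since E = hc/λ for a photon, E = 7.039e-11 J.
Converting to GeV: E = 0.4393 GeV ≈ 0.439 GeV.

0.439 GeV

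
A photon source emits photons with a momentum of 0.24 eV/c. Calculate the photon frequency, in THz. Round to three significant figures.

58.0 THz

(h = 6.62607015e-34 J·s, c = 2.99792458e8 m/s, 1 eV = 1.602176634e-19 J.)
Convert to SI: p = 0.24 eV/c = 1.2826e-28 kg·m/s.
The photon relation is f = pc/h, giving f = 5.803e13 Hz.
Converting to THz: f = 58.03 THz ≈ 58.0 THz.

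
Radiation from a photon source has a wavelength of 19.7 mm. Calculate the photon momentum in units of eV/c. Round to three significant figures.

6.29·10^-5 eV/c

In SI units: λ = 19.7 mm = 0.0197 m.
For a photon p = h/λ, so p = 3.363·10^-32 kg·m/s.
Converting to eV/c: p = 6.294·10^-5 eV/c ≈ 6.29·10^-5 eV/c.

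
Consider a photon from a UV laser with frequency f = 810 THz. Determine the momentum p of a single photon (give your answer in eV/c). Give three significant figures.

Convert to SI: f = 810 THz = 8.1 × 10^14 Hz.
Since p = hf/c for a photon, p = 1.790 × 10^-27 kg·m/s.
Converting to eV/c: p = 3.350 eV/c ≈ 3.35 eV/c.

3.35 eV/c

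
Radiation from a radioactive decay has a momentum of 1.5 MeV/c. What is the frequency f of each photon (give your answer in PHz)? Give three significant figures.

Use h = 6.62607015e-34 J·s, c = 2.99792458e8 m/s, 1 eV = 1.602176634e-19 J.
In SI units: p = 1.5 MeV/c = 8.0164e-22 kg·m/s.
Apply f = pc/h: f = 3.627e20 Hz.
Converting to PHz: f = 362700 PHz ≈ 3.63e5 PHz.

3.63e5 PHz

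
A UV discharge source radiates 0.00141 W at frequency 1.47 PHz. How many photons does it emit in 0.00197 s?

2.85 × 10^12 photons

Total energy: E_total = P·t = 0.00141 × 0.00197 = 2.778 × 10^-6 J.
Per-photon energy: E = 9.740 × 10^-19 J.
N = E_total / E_photon = 2.85 × 10^12.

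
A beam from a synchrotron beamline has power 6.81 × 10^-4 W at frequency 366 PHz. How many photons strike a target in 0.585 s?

Total energy: E_total = P·t = 6.81 × 10^-4 × 0.585 = 3.984 × 10^-4 J.
Per-photon energy: E = 2.425 × 10^-16 J.
N = E_total / E_photon = 1.64 × 10^12.

1.64 × 10^12 photons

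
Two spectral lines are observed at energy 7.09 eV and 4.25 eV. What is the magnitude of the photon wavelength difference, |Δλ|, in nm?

Using λ = hc/E: λ₁ = 1.749·10^-7 m, λ₂ = 2.917·10^-7 m.
|Δλ| = |1.749·10^-7 − 2.917·10^-7| = 1.17·10^-7 m = 117 nm.

117 nm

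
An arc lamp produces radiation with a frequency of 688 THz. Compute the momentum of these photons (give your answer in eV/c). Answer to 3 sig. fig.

2.85 eV/c

Use h = 6.62607015 × 10^-34 J·s, c = 2.99792458 × 10^8 m/s, 1 eV = 1.602176634 × 10^-19 J.
First convert: f = 688 THz = 6.88 × 10^14 Hz.
Since p = hf/c for a photon, p = 1.521 × 10^-27 kg·m/s.
Converting to eV/c: p = 2.845 eV/c ≈ 2.85 eV/c.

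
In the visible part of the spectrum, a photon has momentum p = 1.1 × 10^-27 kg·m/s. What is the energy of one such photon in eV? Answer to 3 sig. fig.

2.06 eV

The photon relation is E = pc, giving E = 3.298 × 10^-19 J.
Converting to eV: E = 2.058 eV ≈ 2.06 eV.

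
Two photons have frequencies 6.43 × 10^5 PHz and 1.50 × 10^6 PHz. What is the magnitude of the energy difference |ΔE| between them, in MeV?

Using E = hf: E₁ = 4.261 × 10^-13 J, E₂ = 9.939 × 10^-13 J.
|ΔE| = |4.261 × 10^-13 − 9.939 × 10^-13| = 5.68 × 10^-13 J = 3.54 MeV.

3.54 MeV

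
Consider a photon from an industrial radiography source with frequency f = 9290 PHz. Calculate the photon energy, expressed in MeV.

In SI units: f = 9290 PHz = 9.29·10^18 Hz.
Since E = hf for a photon, E = 6.156·10^-15 J.
Converting to MeV: E = 0.03842 MeV ≈ 0.0384 MeV.

0.0384 MeV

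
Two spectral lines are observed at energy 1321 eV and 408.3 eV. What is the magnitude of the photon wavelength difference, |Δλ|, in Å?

21.0 Å

Using λ = hc/E: λ₁ = 9.3856 × 10^-10 m, λ₂ = 3.0366 × 10^-9 m.
|Δλ| = |9.3856 × 10^-10 − 3.0366 × 10^-9| = 2.10 × 10^-9 m = 21.0 Å.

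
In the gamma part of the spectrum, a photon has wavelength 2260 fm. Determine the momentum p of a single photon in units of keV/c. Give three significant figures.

Use h = 6.62607015 × 10^-34 J·s, c = 2.99792458 × 10^8 m/s, 1 eV = 1.602176634 × 10^-19 J.
In SI units: λ = 2260 fm = 2.26 × 10^-12 m.
For a photon p = h/λ, so p = 2.932 × 10^-22 kg·m/s.
Converting to keV/c: p = 548.6 keV/c ≈ 549 keV/c.

549 keV/c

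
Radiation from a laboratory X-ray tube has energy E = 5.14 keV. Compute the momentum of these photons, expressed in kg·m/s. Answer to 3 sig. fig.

Convert to SI: E = 5.14 keV = 8.2352·10^-16 J.
Apply p = E/c: p = 2.747·10^-24 kg·m/s.
So p ≈ 2.75·10^-24 kg·m/s.

2.75·10^-24 kg·m/s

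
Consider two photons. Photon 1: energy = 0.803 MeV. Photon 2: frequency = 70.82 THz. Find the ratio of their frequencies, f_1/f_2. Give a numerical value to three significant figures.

2.74 × 10^6

f_1 = 1.942 × 10^20 Hz (from energy = 0.803 MeV, via f = E/h).
f_2 = 7.082 × 10^13 Hz (from frequency = 70.82 THz, via f given directly).
Ratio = 1.942 × 10^20 / 7.082 × 10^13 = 2.74 × 10^6.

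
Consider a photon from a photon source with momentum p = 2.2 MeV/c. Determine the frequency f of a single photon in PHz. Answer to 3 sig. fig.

5.32·10^5 PHz

Convert to SI: p = 2.2 MeV/c = 1.1757·10^-21 kg·m/s.
Apply f = pc/h: f = 5.320·10^20 Hz.
Converting to PHz: f = 532000 PHz ≈ 5.32·10^5 PHz.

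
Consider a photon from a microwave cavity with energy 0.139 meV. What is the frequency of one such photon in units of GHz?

Use h = 6.62607015 × 10^-34 J·s, 1 eV = 1.602176634 × 10^-19 J.
Convert to SI: E = 0.139 meV = 2.2270 × 10^-23 J.
For a photon f = E/h, so f = 3.361 × 10^10 Hz.
Converting to GHz: f = 33.61 GHz ≈ 33.6 GHz.

33.6 GHz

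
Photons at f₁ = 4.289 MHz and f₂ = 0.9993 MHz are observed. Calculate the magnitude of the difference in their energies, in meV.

Using E = hf: E₁ = 2.8419·10^-27 J, E₂ = 6.6214·10^-28 J.
|ΔE| = |2.8419·10^-27 − 6.6214·10^-28| = 2.18·10^-27 J = 1.36·10^-5 meV.

1.36·10^-5 meV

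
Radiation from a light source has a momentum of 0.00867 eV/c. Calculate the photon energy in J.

In SI units: p = 0.00867 eV/c = 4.6335 × 10^-30 kg·m/s.
The photon relation is E = pc, giving E = 1.389 × 10^-21 J.
So E ≈ 1.39 × 10^-21 J.

1.39 × 10^-21 J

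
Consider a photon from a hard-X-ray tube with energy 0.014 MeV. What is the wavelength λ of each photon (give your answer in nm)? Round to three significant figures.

First convert: E = 0.014 MeV = 2.2430 × 10^-15 J.
Apply λ = hc/E: λ = 8.856 × 10^-11 m.
Converting to nm: λ = 0.08856 nm ≈ 0.0886 nm.

0.0886 nm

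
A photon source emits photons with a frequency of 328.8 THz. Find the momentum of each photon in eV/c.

First convert: f = 328.8 THz = 3.288e14 Hz.
Apply p = hf/c: p = 7.267e-28 kg·m/s.
Converting to eV/c: p = 1.360 eV/c ≈ 1.36 eV/c.

1.36 eV/c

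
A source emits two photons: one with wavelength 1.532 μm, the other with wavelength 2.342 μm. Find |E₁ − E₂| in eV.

0.280 eV

Using E = hc/λ: E₁ = 1.2966e-19 J, E₂ = 8.4818e-20 J.
|ΔE| = |1.2966e-19 − 8.4818e-20| = 4.48e-20 J = 0.280 eV.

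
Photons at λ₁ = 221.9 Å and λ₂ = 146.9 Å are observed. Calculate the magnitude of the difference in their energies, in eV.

28.5 eV

Using E = hc/λ: E₁ = 8.9520·10^-18 J, E₂ = 1.3522·10^-17 J.
|ΔE| = |8.9520·10^-18 − 1.3522·10^-17| = 4.57·10^-18 J = 28.5 eV.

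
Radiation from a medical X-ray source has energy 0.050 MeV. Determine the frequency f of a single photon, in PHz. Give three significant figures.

Use h = 6.62607015 × 10^-34 J·s, 1 eV = 1.602176634 × 10^-19 J.
Convert to SI: E = 0.050 MeV = 8.0109 × 10^-15 J.
For a photon f = E/h, so f = 1.209 × 10^19 Hz.
Converting to PHz: f = 12090 PHz ≈ 1.21 × 10^4 PHz.

1.21 × 10^4 PHz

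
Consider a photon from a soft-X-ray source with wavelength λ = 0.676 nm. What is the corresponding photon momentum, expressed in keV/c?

Take h = 6.62607015e-34 J·s, c = 2.99792458e8 m/s, 1 eV = 1.602176634e-19 J.
In SI units: λ = 0.676 nm = 6.76e-10 m.
The photon relation is p = h/λ, giving p = 9.802e-25 kg·m/s.
Converting to keV/c: p = 1.834 keV/c ≈ 1.83 keV/c.

1.83 keV/c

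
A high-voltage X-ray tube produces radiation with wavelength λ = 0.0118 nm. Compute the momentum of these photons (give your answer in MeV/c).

0.105 MeV/c

Convert to SI: λ = 0.0118 nm = 1.18 × 10^-11 m.
Since p = h/λ for a photon, p = 5.615 × 10^-23 kg·m/s.
Converting to MeV/c: p = 0.1051 MeV/c ≈ 0.105 MeV/c.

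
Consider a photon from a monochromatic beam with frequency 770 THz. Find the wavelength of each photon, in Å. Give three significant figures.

(c = 2.99792458e8 m/s.)
First convert: f = 770 THz = 7.7e14 Hz.
Since λ = c/f for a photon, λ = 3.893e-7 m.
Converting to Å: λ = 3893 Å ≈ 3890 Å.

3890 Å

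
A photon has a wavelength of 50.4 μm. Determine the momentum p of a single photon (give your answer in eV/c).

Use h = 6.62607015e-34 J·s, c = 2.99792458e8 m/s, 1 eV = 1.602176634e-19 J.
First convert: λ = 50.4 μm = 5.04e-5 m.
Since p = h/λ for a photon, p = 1.315e-29 kg·m/s.
Converting to eV/c: p = 0.02460 eV/c ≈ 0.0246 eV/c.

0.0246 eV/c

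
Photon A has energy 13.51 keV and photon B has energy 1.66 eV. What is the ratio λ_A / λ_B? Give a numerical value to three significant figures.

λ_A = 9.177e-11 m (from energy = 13.51 keV, via λ = hc/E).
λ_B = 7.469e-7 m (from energy = 1.66 eV, via λ = hc/E).
Ratio = 9.177e-11 / 7.469e-7 = 1.23e-4.

1.23e-4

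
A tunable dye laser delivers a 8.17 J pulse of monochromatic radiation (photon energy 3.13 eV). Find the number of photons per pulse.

Per-photon energy: E = 5.015e-19 J (from energy = 3.13 eV).
N = E_total / E_photon = 8.17 J / 5.015e-19 J = 1.63e19.

1.63e19 photons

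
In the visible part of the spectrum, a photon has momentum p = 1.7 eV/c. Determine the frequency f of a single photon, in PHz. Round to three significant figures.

Convert to SI: p = 1.7 eV/c = 9.0853·10^-28 kg·m/s.
Apply f = pc/h: f = 4.111·10^14 Hz.
Converting to PHz: f = 0.4111 PHz ≈ 0.411 PHz.

0.411 PHz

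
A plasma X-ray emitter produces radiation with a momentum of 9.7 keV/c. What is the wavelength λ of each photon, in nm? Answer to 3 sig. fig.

0.128 nm

Take h = 6.62607015 × 10^-34 J·s, c = 2.99792458 × 10^8 m/s, 1 eV = 1.602176634 × 10^-19 J.
Convert to SI: p = 9.7 keV/c = 5.1840 × 10^-24 kg·m/s.
Apply λ = h/p: λ = 1.278 × 10^-10 m.
Converting to nm: λ = 0.1278 nm ≈ 0.128 nm.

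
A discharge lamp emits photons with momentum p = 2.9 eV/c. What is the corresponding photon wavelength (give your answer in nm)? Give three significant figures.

428 nm

Use h = 6.62607015e-34 J·s, c = 2.99792458e8 m/s, 1 eV = 1.602176634e-19 J.
Convert to SI: p = 2.9 eV/c = 1.5498e-27 kg·m/s.
Apply λ = h/p: λ = 4.275e-7 m.
Converting to nm: λ = 427.5 nm ≈ 428 nm.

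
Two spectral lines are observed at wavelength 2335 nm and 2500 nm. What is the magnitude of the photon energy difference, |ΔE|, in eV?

Using E = hc/λ: E₁ = 8.5073e-20 J, E₂ = 7.9458e-20 J.
|ΔE| = |8.5073e-20 − 7.9458e-20| = 5.61e-21 J = 0.0350 eV.

0.0350 eV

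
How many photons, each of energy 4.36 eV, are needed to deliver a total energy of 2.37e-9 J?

3.39e9 photons

Per-photon energy: E = 6.985e-19 J (from energy = 4.36 eV).
N = E_total / E_photon = 2.37e-9 J / 6.985e-19 J = 3.39e9.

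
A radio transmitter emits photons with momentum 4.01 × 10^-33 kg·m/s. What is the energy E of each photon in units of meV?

(c = 2.99792458 × 10^8 m/s, 1 eV = 1.602176634 × 10^-19 J.)
For a photon E = pc, so E = 1.202 × 10^-24 J.
Converting to meV: E = 0.007503 meV ≈ 7.50 × 10^-3 meV.

7.50 × 10^-3 meV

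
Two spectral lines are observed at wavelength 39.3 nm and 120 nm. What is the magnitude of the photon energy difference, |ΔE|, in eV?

21.2 eV

Using E = hc/λ: E₁ = 5.055 × 10^-18 J, E₂ = 1.655 × 10^-18 J.
|ΔE| = |5.055 × 10^-18 − 1.655 × 10^-18| = 3.40 × 10^-18 J = 21.2 eV.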